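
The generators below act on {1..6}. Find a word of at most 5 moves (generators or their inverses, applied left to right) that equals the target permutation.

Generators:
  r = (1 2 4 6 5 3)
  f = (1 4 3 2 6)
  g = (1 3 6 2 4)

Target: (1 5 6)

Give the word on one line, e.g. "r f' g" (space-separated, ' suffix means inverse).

  after r: (1 2 4 6 5 3)
  after g': (1 6 5)(3 4)
  after r: (1 5 2 4)(3 6)
  after g': (1 5 6)

r g' r g'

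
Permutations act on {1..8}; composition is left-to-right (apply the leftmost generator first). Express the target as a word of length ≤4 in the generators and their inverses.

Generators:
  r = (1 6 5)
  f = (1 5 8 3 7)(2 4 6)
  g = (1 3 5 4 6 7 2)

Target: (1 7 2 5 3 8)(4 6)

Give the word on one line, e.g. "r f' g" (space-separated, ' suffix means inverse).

  after r': (1 5 6)
  after f': (2 6 7 3 8 5 4)
  after g': (1 2 4 7)(3 8)
  after g': (1 7 2 5 3 8)(4 6)

r' f' g' g'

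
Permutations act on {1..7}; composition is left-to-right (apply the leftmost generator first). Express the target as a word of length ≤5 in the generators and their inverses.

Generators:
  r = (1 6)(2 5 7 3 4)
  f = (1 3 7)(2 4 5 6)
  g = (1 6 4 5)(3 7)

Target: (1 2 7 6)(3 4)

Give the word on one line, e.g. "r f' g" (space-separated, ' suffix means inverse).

r' g r

  after r': (1 6)(2 4 3 7 5)
  after g: (1 4 7)(2 5)
  after r: (1 2 7 6)(3 4)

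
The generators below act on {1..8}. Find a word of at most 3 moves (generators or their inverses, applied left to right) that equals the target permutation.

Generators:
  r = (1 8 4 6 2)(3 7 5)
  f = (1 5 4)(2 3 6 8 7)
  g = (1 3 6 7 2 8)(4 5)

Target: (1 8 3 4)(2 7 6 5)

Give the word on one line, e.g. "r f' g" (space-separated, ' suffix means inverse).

  after r': (1 2 6 4 8)(3 5 7)
  after g: (1 8 3 4)(2 7 6 5)

r' g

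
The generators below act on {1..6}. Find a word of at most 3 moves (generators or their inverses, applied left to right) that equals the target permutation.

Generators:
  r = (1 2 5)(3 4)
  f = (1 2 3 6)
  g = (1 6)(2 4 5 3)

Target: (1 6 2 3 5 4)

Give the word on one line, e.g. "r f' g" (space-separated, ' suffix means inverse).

  after g: (1 6)(2 4 5 3)
  after r: (1 6 2 3 5 4)

g r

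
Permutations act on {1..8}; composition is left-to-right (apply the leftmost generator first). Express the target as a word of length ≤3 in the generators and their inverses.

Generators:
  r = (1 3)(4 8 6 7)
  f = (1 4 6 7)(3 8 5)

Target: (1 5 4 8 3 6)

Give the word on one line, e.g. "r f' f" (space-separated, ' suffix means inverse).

  after r': (1 3)(4 7 6 8)
  after f': (1 5 8)(3 7 4 6)
  after r': (1 5 4 8 3 6)

r' f' r'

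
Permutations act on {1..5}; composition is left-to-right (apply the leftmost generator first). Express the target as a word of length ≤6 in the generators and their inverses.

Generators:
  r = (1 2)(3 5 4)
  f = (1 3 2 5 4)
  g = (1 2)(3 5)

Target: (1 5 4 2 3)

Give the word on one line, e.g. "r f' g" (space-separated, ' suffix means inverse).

g' r' g' f' r

  after g': (1 2)(3 5)
  after r': (4 5)
  after g': (1 2)(3 5 4)
  after f': (1 3 2 4)
  after r: (1 5 4 2 3)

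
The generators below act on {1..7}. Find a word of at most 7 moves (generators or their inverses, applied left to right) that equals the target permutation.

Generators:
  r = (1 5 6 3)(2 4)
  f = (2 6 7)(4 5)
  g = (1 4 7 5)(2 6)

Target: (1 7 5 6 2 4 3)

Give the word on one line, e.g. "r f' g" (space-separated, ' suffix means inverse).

f' r r g f'

  after f': (2 7 6)(4 5)
  after r: (1 5 2 7 3)(4 6)
  after r: (1 6 2 7)(3 5 4)
  after g: (1 2 5 7 4 3)
  after f': (1 7 5 6 2 4 3)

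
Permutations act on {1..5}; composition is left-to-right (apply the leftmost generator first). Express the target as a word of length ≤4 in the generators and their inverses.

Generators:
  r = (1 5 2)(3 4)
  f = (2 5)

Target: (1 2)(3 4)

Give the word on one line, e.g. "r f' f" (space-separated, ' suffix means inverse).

  after r: (1 5 2)(3 4)
  after f: (1 2)(3 4)

r f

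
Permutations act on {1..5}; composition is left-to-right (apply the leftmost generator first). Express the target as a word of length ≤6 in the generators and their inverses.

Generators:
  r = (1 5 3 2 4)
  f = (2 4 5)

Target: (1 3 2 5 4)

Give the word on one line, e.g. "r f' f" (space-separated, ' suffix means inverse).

  after f': (2 5 4)
  after r: (1 5)(2 3)
  after r: (1 3 4)
  after f': (1 3 2 5 4)

f' r r f'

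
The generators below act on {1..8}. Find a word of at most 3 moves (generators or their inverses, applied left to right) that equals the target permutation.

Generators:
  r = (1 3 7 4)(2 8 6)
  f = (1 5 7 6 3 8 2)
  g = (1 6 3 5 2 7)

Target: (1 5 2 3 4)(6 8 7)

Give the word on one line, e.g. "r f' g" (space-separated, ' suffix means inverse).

g' f' r

  after g': (1 7 2 5 3 6)
  after f': (1 5 6 2)(3 7 8)
  after r: (1 5 2 3 4)(6 8 7)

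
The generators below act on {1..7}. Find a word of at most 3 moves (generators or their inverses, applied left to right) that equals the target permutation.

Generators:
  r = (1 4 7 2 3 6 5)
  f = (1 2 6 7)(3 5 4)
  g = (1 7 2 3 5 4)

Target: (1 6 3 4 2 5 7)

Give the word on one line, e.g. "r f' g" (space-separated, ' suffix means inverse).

  after g': (1 4 5 3 2 7)
  after g': (1 5 2)(3 7 4)
  after r': (1 6 3 4 2 5 7)

g' g' r'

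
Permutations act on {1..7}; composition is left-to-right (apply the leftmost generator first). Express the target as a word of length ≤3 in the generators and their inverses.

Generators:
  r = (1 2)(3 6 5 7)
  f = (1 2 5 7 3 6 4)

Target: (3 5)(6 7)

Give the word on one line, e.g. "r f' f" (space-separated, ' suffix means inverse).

r' r'

  after r': (1 2)(3 7 5 6)
  after r': (3 5)(6 7)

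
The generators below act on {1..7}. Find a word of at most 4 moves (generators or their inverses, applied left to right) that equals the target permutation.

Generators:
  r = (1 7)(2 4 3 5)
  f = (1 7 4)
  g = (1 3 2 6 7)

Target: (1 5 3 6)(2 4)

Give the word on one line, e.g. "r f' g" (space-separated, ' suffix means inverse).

  after g: (1 3 2 6 7)
  after g: (1 2 7 3 6)
  after r': (1 5 3 6 7 4 2)
  after f': (1 5 3 6)(2 4)

g g r' f'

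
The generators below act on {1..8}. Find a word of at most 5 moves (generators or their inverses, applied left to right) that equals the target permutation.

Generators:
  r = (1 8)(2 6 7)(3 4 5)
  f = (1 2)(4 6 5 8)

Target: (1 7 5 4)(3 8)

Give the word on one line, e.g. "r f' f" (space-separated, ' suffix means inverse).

f r r f

  after f: (1 2)(4 6 5 8)
  after r: (1 6 3 4 7 2 8 5)
  after r: (1 7 6 4 2)(3 5 8)
  after f: (1 7 5 4)(3 8)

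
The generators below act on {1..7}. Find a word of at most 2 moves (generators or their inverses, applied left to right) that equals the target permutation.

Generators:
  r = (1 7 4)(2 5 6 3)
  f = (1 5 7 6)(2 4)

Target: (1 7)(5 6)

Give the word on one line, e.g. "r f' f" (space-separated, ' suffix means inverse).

f' f'

  after f': (1 6 7 5)(2 4)
  after f': (1 7)(5 6)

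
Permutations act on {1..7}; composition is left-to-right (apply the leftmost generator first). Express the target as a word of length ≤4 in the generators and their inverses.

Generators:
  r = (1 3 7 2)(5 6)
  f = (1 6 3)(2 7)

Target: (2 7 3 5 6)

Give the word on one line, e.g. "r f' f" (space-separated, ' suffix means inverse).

  after f: (1 6 3)(2 7)
  after f: (1 3 6)
  after r': (2 7 3 5 6)

f f r'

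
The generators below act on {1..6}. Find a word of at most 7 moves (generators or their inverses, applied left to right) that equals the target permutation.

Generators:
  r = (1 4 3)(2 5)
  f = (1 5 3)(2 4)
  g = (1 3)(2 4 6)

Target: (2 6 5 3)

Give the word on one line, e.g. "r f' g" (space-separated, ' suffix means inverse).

g' f r r r

  after g': (1 3)(2 6 4)
  after f: (2 6)(3 5)
  after r: (1 4 3 2 6 5)
  after r: (1 3 5 4)(2 6)
  after r: (2 6 5 3)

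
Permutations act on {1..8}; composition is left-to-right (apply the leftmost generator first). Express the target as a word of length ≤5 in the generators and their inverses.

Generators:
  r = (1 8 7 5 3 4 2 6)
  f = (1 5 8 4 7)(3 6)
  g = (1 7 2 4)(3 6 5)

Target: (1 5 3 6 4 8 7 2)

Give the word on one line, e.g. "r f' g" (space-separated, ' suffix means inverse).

g f f

  after g: (1 7 2 4)(3 6 5)
  after f: (2 7)(4 5 6 8)
  after f: (1 5 3 6 4 8 7 2)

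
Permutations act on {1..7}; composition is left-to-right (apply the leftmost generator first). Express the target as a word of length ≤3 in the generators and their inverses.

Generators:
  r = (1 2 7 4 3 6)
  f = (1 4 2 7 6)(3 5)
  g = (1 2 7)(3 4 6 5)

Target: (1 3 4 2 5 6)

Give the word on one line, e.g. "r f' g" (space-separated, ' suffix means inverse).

f' g' g'

  after f': (1 6 7 2 4)(3 5)
  after g': (1 4 7)(2 3 6)
  after g': (1 3 4 2 5 6)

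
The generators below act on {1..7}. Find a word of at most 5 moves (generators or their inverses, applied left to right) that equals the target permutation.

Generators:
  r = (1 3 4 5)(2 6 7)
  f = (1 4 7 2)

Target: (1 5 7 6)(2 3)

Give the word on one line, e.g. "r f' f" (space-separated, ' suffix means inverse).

  after f: (1 4 7 2)
  after r: (1 5)(2 3 4)(6 7)
  after f': (1 5 2 3)(4 7 6)
  after f': (1 5 7 6)(2 3)

f r f' f'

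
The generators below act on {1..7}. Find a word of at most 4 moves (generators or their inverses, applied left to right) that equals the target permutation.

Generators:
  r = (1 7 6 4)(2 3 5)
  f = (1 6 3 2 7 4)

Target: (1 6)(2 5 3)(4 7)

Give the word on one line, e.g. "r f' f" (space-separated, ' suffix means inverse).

  after r: (1 7 6 4)(2 3 5)
  after r: (1 6)(2 5 3)(4 7)

r r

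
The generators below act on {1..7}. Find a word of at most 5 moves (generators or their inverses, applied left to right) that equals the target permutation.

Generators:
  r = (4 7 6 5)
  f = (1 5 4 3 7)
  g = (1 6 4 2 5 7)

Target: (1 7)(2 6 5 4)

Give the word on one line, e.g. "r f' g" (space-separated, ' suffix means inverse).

  after g: (1 6 4 2 5 7)
  after r: (1 5 6 7)(2 4)
  after r: (1 4 2 7)
  after r: (1 7)(2 6 5 4)

g r r r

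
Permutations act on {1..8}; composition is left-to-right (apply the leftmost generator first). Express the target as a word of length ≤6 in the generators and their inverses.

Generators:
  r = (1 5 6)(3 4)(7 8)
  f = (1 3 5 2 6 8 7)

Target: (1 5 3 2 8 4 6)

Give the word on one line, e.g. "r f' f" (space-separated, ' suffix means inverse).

f' r' f' r'

  after f': (1 7 8 6 2 5 3)
  after r': (1 8 5 4 3 6 2)
  after f': (1 6 5 4)(2 7 8 3)
  after r': (1 5 3 2 8 4 6)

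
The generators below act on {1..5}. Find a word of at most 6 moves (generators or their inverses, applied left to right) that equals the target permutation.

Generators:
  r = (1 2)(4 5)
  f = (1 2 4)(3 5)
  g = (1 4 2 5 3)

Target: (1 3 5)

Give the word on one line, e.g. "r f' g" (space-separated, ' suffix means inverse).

  after g: (1 4 2 5 3)
  after r: (1 5 3 2 4)
  after f': (1 3)
  after g': (1 5 2 4)
  after f': (1 3 5)

g r f' g' f'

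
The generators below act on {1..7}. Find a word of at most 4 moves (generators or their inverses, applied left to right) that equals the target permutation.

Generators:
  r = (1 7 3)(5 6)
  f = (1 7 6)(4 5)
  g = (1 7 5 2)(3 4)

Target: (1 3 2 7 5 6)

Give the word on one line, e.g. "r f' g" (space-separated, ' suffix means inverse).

r' g g

  after r': (1 3 7)(5 6)
  after g: (1 4 3 5 6 2)
  after g: (1 3 2 7 5 6)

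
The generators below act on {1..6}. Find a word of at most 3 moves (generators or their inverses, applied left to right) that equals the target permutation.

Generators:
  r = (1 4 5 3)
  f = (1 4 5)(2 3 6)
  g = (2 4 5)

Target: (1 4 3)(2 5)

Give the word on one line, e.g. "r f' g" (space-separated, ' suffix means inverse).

g' g' r

  after g': (2 5 4)
  after g': (2 4 5)
  after r: (1 4 3)(2 5)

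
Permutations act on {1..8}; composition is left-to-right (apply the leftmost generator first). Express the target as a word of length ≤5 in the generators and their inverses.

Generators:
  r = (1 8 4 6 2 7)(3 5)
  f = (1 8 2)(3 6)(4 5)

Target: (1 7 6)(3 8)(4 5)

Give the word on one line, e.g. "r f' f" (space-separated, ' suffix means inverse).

r f' r'

  after r: (1 8 4 6 2 7)(3 5)
  after f': (2 7)(3 4)(5 6 8)
  after r': (1 7 6)(3 8)(4 5)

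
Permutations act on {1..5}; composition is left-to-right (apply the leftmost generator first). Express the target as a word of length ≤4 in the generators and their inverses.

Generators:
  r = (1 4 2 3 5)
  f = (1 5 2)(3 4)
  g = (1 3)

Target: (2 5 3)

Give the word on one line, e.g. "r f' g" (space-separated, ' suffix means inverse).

  after f: (1 5 2)(3 4)
  after g': (1 5 2 3 4)
  after r: (2 5 3)

f g' r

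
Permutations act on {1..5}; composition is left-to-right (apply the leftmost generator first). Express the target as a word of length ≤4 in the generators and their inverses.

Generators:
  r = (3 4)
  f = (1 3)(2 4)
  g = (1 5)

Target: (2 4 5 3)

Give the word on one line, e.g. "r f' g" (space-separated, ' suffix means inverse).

g r' f' g'

  after g: (1 5)
  after r': (1 5)(3 4)
  after f': (1 5 3 2 4)
  after g': (2 4 5 3)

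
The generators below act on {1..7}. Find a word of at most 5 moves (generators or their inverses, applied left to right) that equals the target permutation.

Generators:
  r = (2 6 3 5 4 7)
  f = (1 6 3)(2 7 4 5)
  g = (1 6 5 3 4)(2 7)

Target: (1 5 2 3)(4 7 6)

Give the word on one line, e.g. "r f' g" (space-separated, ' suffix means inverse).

  after f: (1 6 3)(2 7 4 5)
  after f: (1 3 6)(2 4)(5 7)
  after g': (1 5 2 3)(4 7 6)

f f g'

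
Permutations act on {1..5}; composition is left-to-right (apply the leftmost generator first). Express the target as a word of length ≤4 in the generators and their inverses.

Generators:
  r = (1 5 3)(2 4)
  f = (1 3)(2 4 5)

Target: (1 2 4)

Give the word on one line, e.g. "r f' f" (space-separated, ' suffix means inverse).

  after r: (1 5 3)(2 4)
  after f: (1 2 5)
  after f: (1 4 5 3)
  after r': (1 2 4)

r f f r'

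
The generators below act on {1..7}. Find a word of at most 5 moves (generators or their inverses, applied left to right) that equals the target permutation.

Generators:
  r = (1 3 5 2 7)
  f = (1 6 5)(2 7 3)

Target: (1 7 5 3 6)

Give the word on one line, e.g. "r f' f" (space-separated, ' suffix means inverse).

r' f r r r

  after r': (1 7 2 5 3)
  after f: (1 3 6 5 2)
  after r: (1 5 7)(2 3 6)
  after r: (1 2 5)(3 6 7)
  after r: (1 7 5 3 6)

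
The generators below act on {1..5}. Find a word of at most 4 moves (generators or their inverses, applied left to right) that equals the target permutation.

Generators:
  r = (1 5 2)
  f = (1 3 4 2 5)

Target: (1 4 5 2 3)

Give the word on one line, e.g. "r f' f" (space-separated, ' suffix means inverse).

f' r f' r

  after f': (1 5 2 4 3)
  after r: (1 2 4 3 5)
  after f': (1 4)(2 3)
  after r: (1 4 5 2 3)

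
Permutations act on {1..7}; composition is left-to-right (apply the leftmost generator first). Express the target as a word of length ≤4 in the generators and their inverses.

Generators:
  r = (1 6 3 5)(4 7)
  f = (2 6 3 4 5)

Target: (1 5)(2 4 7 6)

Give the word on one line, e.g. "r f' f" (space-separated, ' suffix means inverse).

r f' f'

  after r: (1 6 3 5)(4 7)
  after f': (1 2 5)(3 4 7)
  after f': (1 5)(2 4 7 6)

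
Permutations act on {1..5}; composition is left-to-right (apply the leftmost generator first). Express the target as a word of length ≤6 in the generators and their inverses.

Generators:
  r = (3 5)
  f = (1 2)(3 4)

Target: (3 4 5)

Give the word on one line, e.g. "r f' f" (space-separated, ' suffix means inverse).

r f r' f

  after r: (3 5)
  after f: (1 2)(3 5 4)
  after r': (1 2)(4 5)
  after f: (3 4 5)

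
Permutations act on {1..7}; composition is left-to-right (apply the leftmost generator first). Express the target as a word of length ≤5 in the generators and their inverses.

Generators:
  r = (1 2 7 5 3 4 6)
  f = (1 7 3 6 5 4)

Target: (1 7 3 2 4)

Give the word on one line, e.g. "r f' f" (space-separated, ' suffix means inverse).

f' r' f'

  after f': (1 4 5 6 3 7)
  after r': (1 3 2)(4 7 6 5)
  after f': (1 7 3 2 4)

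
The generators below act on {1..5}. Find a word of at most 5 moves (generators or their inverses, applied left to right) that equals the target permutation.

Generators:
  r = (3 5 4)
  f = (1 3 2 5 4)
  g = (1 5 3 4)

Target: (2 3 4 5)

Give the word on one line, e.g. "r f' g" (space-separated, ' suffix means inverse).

r g' r f'

  after r: (3 5 4)
  after g': (1 4 5 3)
  after r: (1 3)
  after f': (2 3 4 5)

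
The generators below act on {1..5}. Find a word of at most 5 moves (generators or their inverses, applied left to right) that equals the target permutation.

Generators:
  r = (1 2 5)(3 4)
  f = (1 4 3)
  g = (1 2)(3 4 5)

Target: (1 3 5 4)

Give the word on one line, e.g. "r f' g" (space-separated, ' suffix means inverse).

  after f: (1 4 3)
  after g': (1 3 2)(4 5)
  after r': (1 4 2 5 3)
  after r': (1 3 5 4)

f g' r' r'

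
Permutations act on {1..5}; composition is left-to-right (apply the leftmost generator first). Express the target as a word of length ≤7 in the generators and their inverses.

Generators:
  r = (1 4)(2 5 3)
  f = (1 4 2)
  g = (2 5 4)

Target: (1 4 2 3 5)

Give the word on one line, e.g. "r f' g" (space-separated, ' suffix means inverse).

f' f' r' g' r

  after f': (1 2 4)
  after f': (1 4 2)
  after r': (2 4 3 5)
  after g': (2 5 4 3)
  after r: (1 4 2 3 5)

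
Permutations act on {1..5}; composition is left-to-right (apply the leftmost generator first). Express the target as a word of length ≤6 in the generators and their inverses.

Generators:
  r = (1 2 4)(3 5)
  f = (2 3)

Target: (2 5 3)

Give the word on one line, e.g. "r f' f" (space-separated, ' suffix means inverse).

f r r r

  after f: (2 3)
  after r: (1 2 5 3 4)
  after r: (1 4 2 3)
  after r: (2 5 3)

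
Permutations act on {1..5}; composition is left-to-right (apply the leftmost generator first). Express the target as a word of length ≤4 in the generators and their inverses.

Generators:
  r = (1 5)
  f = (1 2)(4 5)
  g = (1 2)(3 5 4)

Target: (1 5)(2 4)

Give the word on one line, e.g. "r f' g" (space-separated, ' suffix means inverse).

f r' f' r

  after f: (1 2)(4 5)
  after r': (1 2 5 4)
  after f': (2 4)
  after r: (1 5)(2 4)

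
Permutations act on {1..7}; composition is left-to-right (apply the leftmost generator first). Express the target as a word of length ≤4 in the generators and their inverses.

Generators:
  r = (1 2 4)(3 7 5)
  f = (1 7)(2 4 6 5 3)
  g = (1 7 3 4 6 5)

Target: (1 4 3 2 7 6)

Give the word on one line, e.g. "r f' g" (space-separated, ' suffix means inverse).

  after r: (1 2 4)(3 7 5)
  after g': (1 2 3)(4 5 7 6)
  after r: (1 4 3 2 7 6)

r g' r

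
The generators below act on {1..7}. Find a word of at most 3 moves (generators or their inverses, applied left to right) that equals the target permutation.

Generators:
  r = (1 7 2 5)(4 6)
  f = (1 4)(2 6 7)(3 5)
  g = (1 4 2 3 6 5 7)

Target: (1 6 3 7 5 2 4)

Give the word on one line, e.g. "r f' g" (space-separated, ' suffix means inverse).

  after g': (1 7 5 6 3 2 4)
  after f: (1 2)(3 6 5 7)
  after f: (1 6 3 7 5 2 4)

g' f f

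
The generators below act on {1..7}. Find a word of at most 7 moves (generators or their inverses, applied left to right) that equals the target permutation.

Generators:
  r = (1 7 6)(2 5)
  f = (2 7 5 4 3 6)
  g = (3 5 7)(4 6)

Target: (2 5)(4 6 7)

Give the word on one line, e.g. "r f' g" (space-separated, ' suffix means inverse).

  after f: (2 7 5 4 3 6)
  after g: (2 3 4 5 6)
  after g: (2 5 4 7 3 6)
  after g: (2 7 5 6)(3 4)
  after f: (2 5)(4 6 7)

f g g g f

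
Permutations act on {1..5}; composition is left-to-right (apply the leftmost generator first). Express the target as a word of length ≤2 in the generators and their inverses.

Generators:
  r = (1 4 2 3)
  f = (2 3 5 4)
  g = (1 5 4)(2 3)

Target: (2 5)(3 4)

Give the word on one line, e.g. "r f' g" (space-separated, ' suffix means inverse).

f' f'

  after f': (2 4 5 3)
  after f': (2 5)(3 4)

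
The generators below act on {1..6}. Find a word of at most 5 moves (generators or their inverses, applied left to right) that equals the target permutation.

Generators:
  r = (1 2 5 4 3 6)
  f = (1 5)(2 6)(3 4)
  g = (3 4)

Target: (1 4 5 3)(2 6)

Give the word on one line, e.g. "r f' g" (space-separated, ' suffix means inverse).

  after r: (1 2 5 4 3 6)
  after f: (1 6 5 3 2)
  after r': (1 3)(2 6)(4 5)
  after g: (1 4 5 3)(2 6)

r f r' g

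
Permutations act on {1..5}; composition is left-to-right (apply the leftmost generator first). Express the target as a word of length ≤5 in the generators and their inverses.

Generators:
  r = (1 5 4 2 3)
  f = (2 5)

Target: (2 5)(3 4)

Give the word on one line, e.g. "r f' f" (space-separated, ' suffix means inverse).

  after r': (1 3 2 4 5)
  after f: (1 3 5)(2 4)
  after r: (3 4)
  after f: (2 5)(3 4)

r' f r f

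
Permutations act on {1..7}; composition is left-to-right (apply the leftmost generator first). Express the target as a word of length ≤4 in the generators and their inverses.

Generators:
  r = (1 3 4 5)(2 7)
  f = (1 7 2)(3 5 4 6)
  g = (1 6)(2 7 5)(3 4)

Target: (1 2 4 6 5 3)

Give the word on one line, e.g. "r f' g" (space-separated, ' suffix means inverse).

g' r g' f'

  after g': (1 6)(2 5 7)(3 4)
  after r: (1 6 3 5 2)
  after g': (2 6 4 3 7)
  after f': (1 2 4 6 5 3)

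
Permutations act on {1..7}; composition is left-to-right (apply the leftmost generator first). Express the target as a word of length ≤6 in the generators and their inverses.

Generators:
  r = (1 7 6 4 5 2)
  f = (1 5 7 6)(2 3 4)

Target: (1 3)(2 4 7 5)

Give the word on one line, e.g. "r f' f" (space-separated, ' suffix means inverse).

r f r f'

  after r: (1 7 6 4 5 2)
  after f: (1 6 2 5 3 4 7)
  after r: (1 4 6)(3 5)
  after f': (1 3)(2 4 7 5)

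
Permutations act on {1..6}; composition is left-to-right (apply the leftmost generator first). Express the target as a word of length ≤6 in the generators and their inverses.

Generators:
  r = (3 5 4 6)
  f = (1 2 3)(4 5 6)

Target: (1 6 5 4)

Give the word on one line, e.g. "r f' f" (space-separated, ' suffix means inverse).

  after f': (1 3 2)(4 6 5)
  after r: (1 5 6 4 3 2)
  after f': (1 4 2 3)
  after f': (1 6 5 4)

f' r f' f'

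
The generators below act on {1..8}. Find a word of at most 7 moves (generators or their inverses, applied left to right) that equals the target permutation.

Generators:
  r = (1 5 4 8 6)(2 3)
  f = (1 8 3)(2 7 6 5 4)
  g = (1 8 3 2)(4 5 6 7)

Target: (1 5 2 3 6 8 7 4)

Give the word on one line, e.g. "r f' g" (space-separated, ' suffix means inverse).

  after g': (1 2 3 8)(4 7 6 5)
  after g': (1 3)(2 8)(4 6)(5 7)
  after f': (1 8 4 7 6 5 2)
  after g': (3 8 7 5)(4 6)
  after r: (1 5 2 3 6 8 7 4)

g' g' f' g' r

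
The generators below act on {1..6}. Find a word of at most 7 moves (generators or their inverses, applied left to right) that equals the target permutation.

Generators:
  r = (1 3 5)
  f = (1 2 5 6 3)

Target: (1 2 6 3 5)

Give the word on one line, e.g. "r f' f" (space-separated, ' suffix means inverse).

f' r r f r

  after f': (1 3 6 5 2)
  after r: (1 5 2 3 6)
  after r: (2 5)(3 6)
  after f: (1 2 6)
  after r: (1 2 6 3 5)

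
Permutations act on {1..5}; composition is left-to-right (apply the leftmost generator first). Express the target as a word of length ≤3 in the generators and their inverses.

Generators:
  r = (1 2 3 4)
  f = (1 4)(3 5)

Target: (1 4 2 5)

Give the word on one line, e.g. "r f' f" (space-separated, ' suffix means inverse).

f' r f'

  after f': (1 4)(3 5)
  after r: (2 3 5 4)
  after f': (1 4 2 5)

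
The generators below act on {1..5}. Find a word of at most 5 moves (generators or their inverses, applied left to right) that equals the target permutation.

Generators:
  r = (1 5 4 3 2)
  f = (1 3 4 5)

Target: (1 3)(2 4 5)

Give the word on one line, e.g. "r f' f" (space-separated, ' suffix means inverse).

r f' r

  after r: (1 5 4 3 2)
  after f': (1 4)(2 5 3)
  after r: (1 3)(2 4 5)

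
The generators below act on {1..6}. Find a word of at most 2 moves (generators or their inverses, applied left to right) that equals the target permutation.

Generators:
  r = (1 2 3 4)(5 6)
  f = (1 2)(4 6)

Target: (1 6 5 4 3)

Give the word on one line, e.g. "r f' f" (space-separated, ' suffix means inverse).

  after r': (1 4 3 2)(5 6)
  after f: (1 6 5 4 3)

r' f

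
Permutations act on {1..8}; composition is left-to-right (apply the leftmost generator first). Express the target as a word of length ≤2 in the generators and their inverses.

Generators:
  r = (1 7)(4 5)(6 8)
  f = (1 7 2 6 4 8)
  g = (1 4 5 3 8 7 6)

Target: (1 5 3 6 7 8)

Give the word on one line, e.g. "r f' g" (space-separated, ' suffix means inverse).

  after g: (1 4 5 3 8 7 6)
  after r': (1 5 3 6 7 8)

g r'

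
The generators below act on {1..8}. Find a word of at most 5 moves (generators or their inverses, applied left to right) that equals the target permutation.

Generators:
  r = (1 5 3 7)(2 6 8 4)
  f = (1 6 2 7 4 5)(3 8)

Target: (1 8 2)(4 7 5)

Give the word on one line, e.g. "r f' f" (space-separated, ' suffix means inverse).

  after f': (1 5 4 7 2 6)(3 8)
  after r': (3 6 7 4)(5 8)
  after r': (1 7 8)(2 4 5 6 3)
  after f: (1 4)(2 5)(3 7)(6 8)
  after r': (1 8 2)(4 7 5)

f' r' r' f r'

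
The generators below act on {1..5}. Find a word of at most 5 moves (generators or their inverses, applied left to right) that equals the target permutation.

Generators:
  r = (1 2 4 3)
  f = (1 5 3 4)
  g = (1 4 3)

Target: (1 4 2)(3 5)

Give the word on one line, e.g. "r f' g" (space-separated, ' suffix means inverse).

  after g': (1 3 4)
  after f': (1 5)
  after f': (3 5 4)
  after g': (1 3 5)
  after r': (1 4 2)(3 5)

g' f' f' g' r'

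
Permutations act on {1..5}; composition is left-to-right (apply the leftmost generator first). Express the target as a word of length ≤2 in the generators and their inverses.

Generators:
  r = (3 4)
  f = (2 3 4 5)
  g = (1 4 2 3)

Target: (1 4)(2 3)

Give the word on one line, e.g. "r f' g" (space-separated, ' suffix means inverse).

  after r: (3 4)
  after g: (1 4)(2 3)

r g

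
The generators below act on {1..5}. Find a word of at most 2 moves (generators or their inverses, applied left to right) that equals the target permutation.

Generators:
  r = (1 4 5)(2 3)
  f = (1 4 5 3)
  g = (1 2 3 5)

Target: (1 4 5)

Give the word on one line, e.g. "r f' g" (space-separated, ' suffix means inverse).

  after r': (1 5 4)(2 3)
  after r': (1 4 5)

r' r'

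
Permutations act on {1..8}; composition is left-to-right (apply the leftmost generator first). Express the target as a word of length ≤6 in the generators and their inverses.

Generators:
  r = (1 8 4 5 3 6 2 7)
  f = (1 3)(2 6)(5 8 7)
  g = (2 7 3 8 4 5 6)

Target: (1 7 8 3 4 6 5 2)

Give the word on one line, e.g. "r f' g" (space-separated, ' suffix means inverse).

g g g r'

  after g: (2 7 3 8 4 5 6)
  after g: (2 3 4 6 7 8 5)
  after g: (2 8 6 3 5 7 4)
  after r': (1 7 8 3 4 6 5 2)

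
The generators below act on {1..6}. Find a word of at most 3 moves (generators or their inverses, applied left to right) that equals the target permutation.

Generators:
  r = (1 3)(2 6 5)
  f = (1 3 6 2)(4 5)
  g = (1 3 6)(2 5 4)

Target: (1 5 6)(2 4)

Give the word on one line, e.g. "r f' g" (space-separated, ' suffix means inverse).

  after g': (1 6 3)(2 4 5)
  after r: (1 5 6)(2 4)

g' r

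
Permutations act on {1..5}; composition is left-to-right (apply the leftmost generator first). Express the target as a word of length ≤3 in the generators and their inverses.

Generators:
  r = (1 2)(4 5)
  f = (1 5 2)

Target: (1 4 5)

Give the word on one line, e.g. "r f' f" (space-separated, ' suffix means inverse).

f r'

  after f: (1 5 2)
  after r': (1 4 5)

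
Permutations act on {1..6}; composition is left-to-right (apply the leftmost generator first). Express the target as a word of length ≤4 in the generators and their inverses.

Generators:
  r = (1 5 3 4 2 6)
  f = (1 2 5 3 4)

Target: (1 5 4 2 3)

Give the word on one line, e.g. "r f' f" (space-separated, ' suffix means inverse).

  after f: (1 2 5 3 4)
  after f: (1 5 4 2 3)

f f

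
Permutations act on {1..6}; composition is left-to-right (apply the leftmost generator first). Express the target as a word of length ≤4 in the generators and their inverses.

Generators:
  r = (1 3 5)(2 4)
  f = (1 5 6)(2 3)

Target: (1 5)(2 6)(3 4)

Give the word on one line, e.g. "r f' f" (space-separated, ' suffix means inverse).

f r f

  after f: (1 5 6)(2 3)
  after r: (2 5 6 3 4)
  after f: (1 5)(2 6)(3 4)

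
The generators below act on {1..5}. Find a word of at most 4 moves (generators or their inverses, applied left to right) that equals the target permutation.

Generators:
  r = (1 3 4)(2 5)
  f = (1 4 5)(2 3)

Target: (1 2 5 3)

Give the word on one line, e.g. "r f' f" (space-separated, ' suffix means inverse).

  after f: (1 4 5)(2 3)
  after f: (1 5 4)
  after r': (1 2 5 3)

f f r'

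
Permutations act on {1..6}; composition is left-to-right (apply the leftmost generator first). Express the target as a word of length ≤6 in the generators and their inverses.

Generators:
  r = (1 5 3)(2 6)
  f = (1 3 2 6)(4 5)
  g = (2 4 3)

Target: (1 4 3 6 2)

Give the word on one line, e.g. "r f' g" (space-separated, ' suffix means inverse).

f' f' g' g'

  after f': (1 6 2 3)(4 5)
  after f': (1 2)(3 6)
  after g': (1 3 6 4 2)
  after g': (1 4 3 6 2)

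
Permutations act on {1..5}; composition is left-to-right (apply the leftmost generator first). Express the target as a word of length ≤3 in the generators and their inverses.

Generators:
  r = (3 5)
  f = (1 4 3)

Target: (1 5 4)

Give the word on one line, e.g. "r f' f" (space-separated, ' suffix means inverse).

r' f' r

  after r': (3 5)
  after f': (1 3 5 4)
  after r: (1 5 4)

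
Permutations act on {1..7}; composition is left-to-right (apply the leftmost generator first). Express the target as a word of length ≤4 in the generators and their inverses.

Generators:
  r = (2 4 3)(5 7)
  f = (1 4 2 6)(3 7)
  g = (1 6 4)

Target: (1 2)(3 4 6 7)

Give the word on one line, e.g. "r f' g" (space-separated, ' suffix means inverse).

  after g: (1 6 4)
  after r': (1 6 2 3 4)(5 7)
  after r': (1 6 3 2 4)
  after f': (1 2)(3 4 6 7)

g r' r' f'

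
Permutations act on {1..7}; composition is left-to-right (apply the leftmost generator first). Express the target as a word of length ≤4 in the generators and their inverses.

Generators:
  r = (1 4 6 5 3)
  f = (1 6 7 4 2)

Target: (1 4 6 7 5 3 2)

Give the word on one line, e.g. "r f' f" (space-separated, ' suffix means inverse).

  after f': (1 2 4 7 6)
  after r: (1 2 6 4 7 5 3)
  after f': (1 4 6 7 5 3 2)

f' r f'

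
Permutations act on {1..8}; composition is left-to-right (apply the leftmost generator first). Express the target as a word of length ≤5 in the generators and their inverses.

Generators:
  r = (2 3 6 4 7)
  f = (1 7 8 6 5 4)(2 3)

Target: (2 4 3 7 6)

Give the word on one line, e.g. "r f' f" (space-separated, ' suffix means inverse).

r r r

  after r: (2 3 6 4 7)
  after r: (2 6 7 3 4)
  after r: (2 4 3 7 6)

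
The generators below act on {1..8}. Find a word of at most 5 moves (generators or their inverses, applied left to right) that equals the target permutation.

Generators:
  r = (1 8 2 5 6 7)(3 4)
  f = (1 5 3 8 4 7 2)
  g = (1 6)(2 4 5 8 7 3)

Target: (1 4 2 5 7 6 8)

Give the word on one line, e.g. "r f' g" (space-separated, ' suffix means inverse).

g g f' r g'

  after g: (1 6)(2 4 5 8 7 3)
  after g: (2 5 7)(3 4 8)
  after f': (1 2)(3 8 5 4)
  after r: (1 5 3 2 8 6 7)
  after g': (1 4 2 5 7 6 8)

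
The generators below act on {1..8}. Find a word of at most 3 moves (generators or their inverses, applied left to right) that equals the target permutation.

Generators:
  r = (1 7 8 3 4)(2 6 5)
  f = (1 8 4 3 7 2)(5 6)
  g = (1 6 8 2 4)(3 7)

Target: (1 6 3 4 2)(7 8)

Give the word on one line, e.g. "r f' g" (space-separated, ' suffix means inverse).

r' f' g'

  after r': (1 4 3 8 7)(2 5 6)
  after f': (1 8 3)(2 6 7)
  after g': (1 6 3 4 2)(7 8)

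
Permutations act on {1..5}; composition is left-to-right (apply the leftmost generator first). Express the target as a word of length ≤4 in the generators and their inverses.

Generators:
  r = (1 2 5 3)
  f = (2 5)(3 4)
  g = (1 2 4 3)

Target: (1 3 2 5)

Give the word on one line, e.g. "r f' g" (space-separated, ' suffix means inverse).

  after f': (2 5)(3 4)
  after g': (1 3 2 5)

f' g'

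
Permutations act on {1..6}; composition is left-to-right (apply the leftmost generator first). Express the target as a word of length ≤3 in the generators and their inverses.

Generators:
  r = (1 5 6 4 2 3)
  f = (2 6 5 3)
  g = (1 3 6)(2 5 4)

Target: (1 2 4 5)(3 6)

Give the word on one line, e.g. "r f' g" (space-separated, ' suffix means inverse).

  after r': (1 3 2 4 6 5)
  after f: (1 2 4 5)(3 6)

r' f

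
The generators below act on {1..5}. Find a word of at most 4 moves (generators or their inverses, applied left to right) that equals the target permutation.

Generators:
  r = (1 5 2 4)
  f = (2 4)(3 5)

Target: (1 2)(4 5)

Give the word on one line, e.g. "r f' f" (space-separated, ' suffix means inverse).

  after r: (1 5 2 4)
  after r: (1 2)(4 5)

r r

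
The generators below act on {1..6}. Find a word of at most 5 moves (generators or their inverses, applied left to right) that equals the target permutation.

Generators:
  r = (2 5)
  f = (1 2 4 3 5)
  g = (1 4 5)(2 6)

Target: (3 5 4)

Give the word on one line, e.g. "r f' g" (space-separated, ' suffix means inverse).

  after f': (1 5 3 4 2)
  after r: (1 2)(3 4 5)
  after f': (2 5 4 3)
  after r: (3 5 4)

f' r f' r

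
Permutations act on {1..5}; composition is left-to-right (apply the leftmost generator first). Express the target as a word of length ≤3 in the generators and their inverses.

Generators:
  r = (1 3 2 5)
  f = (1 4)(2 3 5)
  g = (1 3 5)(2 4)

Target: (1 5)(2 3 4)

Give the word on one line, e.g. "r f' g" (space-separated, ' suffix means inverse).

  after g': (1 5 3)(2 4)
  after f: (1 2)(3 4)
  after r: (1 5)(2 3 4)

g' f r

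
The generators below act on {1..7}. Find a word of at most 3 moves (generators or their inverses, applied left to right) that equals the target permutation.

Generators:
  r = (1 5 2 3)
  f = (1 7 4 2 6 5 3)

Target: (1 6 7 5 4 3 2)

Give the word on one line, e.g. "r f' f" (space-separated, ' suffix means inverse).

  after f': (1 3 5 6 2 4 7)
  after f': (1 5 2 7 3 6 4)
  after f': (1 6 7 5 4 3 2)

f' f' f'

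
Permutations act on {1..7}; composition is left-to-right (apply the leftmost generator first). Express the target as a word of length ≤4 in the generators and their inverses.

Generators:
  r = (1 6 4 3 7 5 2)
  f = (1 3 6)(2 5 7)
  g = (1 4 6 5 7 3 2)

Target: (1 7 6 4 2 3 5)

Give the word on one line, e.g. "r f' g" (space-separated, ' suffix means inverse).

g' f' g r

  after g': (1 2 3 7 5 6 4)
  after f': (1 7 2)(3 5)(4 6)
  after g: (1 3 7)(2 4 5)
  after r: (1 7 6 4 2 3 5)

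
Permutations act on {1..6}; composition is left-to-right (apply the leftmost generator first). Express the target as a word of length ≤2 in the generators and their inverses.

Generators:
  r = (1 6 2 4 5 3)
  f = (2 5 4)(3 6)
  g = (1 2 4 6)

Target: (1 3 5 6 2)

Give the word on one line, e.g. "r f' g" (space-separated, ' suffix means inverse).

  after r': (1 3 5 4 2 6)
  after g: (1 3 5 6 2)

r' g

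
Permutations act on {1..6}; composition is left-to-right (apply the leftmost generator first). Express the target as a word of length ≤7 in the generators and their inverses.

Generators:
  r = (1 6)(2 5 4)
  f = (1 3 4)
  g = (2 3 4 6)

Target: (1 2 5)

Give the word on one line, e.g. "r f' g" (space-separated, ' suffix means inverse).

  after f': (1 4 3)
  after r': (1 5 2 4 3 6)
  after r': (1 2 5 4 3)
  after f': (1 2 5 3 4)
  after f': (1 2 5)

f' r' r' f' f'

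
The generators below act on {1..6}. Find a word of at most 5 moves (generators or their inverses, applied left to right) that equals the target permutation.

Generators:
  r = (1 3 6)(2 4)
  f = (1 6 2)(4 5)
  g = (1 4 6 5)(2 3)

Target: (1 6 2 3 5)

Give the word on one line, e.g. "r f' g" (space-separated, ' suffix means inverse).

  after r': (1 6 3)(2 4)
  after f: (1 2 5 4)(3 6)
  after r: (1 4 3)(2 5)
  after g': (2 6 4)(3 5)
  after r': (1 6 2 3 5)

r' f r g' r'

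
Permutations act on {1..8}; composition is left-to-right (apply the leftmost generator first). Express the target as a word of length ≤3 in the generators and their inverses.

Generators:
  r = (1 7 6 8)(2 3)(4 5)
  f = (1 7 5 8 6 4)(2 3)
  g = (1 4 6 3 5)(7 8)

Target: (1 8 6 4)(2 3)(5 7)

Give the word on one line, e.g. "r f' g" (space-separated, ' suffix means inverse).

f' f' r

  after f': (1 4 6 8 5 7)(2 3)
  after f': (1 6 5)(4 8 7)
  after r: (1 8 6 4)(2 3)(5 7)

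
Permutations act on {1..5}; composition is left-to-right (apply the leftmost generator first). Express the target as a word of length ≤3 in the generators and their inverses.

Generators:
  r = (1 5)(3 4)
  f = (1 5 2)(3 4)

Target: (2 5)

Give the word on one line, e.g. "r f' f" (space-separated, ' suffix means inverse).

  after f: (1 5 2)(3 4)
  after r: (2 5)

f r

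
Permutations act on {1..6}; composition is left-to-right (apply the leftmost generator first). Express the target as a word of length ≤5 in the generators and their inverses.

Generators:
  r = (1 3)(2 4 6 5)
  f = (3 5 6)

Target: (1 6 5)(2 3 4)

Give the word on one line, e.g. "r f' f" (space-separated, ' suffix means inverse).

f' r' f'

  after f': (3 6 5)
  after r': (1 3 4 2 5)
  after f': (1 6 5)(2 3 4)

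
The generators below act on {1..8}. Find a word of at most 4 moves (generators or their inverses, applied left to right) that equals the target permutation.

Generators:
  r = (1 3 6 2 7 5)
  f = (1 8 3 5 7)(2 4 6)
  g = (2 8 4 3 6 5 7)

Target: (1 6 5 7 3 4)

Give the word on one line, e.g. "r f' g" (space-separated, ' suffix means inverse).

  after g: (2 8 4 3 6 5 7)
  after r': (1 5 2 8 4)(6 7)
  after g': (1 6 5 7 3 4)

g r' g'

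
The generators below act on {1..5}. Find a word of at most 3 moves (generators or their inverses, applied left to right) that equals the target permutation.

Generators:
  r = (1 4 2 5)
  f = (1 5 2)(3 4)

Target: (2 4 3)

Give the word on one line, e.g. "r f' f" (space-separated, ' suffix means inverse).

  after f: (1 5 2)(3 4)
  after r: (2 4 3)

f r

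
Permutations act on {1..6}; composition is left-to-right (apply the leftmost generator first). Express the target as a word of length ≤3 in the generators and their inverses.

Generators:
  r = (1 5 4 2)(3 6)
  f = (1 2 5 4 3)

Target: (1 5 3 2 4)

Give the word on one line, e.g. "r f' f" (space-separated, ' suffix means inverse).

f f

  after f: (1 2 5 4 3)
  after f: (1 5 3 2 4)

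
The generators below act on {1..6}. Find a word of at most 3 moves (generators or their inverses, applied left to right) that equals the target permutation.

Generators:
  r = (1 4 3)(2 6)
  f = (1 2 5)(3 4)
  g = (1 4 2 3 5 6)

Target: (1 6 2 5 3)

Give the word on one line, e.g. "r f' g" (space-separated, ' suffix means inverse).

f r'

  after f: (1 2 5)(3 4)
  after r': (1 6 2 5 3)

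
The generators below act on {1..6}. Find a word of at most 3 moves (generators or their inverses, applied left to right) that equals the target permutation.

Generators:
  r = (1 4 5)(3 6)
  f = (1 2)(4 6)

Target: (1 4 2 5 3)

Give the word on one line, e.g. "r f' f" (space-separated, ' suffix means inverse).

  after r': (1 5 4)(3 6)
  after f': (1 5 6 3 4 2)
  after r': (1 4 2 5 3)

r' f' r'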